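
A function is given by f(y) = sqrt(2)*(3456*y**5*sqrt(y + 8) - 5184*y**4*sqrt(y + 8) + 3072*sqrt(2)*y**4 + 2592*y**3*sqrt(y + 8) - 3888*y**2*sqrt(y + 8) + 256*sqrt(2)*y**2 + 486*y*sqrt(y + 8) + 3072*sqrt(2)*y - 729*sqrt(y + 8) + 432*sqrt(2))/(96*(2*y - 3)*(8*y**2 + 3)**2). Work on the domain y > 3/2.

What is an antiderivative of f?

An antiderivative F(y) passes only if d/dy[F] lands on f(y) exactly.
Check: d/dy[(72*sqrt(2)*y**3*sqrt(y + 8) + 576*sqrt(2)*y**2*sqrt(y + 8) + 192*y**2*log(y - 3/2) + 27*sqrt(2)*y*sqrt(y + 8) + 216*sqrt(2)*sqrt(y + 8) + 72*log(y - 3/2) + 64)/(48*(8*y**2 + 3))] = (3456*sqrt(2)*y**6 + 22464*sqrt(2)*y**5 + 6144*y**4*sqrt(y + 8) - 38880*sqrt(2)*y**4 + 16848*sqrt(2)*y**3 + 512*y**2*sqrt(y + 8) - 30618*sqrt(2)*y**2 + 6144*y*sqrt(y + 8) + 3159*sqrt(2)*y + 864*sqrt(y + 8) - 5832*sqrt(2))/(12288*y**5*sqrt(y + 8) - 18432*y**4*sqrt(y + 8) + 9216*y**3*sqrt(y + 8) - 13824*y**2*sqrt(y + 8) + 1728*y*sqrt(y + 8) - 2592*sqrt(y + 8)), which equals f(y).

An antiderivative is F(y) = (72*sqrt(2)*y**3*sqrt(y + 8) + 576*sqrt(2)*y**2*sqrt(y + 8) + 192*y**2*log(y - 3/2) + 27*sqrt(2)*y*sqrt(y + 8) + 216*sqrt(2)*sqrt(y + 8) + 72*log(y - 3/2) + 64)/(48*(8*y**2 + 3)).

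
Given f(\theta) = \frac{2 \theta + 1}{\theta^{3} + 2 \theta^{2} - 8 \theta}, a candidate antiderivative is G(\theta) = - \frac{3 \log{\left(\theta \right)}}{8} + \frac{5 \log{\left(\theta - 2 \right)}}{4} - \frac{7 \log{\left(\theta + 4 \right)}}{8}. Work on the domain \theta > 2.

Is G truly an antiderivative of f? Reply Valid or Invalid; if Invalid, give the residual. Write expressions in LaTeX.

Invalid: d/d\theta[G] - f = \frac{4 \theta + 2}{\theta^{3} + 2 \theta^{2} - 8 \theta}, which is not 0.

d/d\theta[G] = \frac{6 \theta + 3}{\theta^{3} + 2 \theta^{2} - 8 \theta}
d/d\theta[G] - f(\theta) = \frac{4 \theta + 2}{\theta^{3} + 2 \theta^{2} - 8 \theta} != 0.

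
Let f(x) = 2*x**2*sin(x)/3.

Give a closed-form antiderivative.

An antiderivative is F(x) = -2*(x**2*cos(x) - 2*x*sin(x) - 2*cos(x))/3.

Whatever form F(x) takes, F'(x) = f(x) is non-negotiable.
Check: d/dx[-2*(x**2*cos(x) - 2*x*sin(x) - 2*cos(x))/3] = 2*x**2*sin(x)/3 = f(x).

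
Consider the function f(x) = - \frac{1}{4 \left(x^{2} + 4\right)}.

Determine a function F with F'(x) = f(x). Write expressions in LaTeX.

A first test for any F(x): its x-derivative must equal f(x) identically.
Check: d/dx[- \frac{\operatorname{atan}{\left(\frac{x}{2} \right)}}{8}] = - \frac{1}{4 x^{2} + 16}, which equals f(x).

An antiderivative is F(x) = - \frac{\operatorname{atan}{\left(\frac{x}{2} \right)}}{8}.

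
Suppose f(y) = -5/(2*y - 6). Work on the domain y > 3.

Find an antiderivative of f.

An antiderivative F(y) passes only if d/dy[F] lands on f(y) exactly.
Check: d/dy[-5*log(2*y - 6)/2] = -5/(2*y - 6) = f(y).

An antiderivative is F(y) = -5*log(2*y - 6)/2.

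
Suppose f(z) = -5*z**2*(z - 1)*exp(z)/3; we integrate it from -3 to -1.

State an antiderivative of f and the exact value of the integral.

f has the shape u'v + uv' for u = -5*z**3/3 + 20*z**2/3 - 40*z/3 + 40/3 and v = exp(z) — it is the derivative of the product u*v.
F(z) = (-5*z**3 + 20*z**2 - 40*z + 40)*exp(z)/3 is an antiderivative of f.
Check: d/dz[(-5*z**3 + 20*z**2 - 40*z + 40)*exp(z)/3] = -5*z**3*exp(z)/3 + 5*z**2*exp(z)/3, which equals f(z).
F(-1) = 35*exp(-1); F(-3) = 475*exp(-3)/3.
Integral = F(-1) - F(-3) = -475*exp(-3)/3 + 35*exp(-1).

Antiderivative: F(z) = (-5*z**3 + 20*z**2 - 40*z + 40)*exp(z)/3; value = -475*exp(-3)/3 + 35*exp(-1)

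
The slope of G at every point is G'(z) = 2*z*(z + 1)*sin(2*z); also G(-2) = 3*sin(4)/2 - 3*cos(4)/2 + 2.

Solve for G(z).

A first test for any G(z): its z-derivative must equal the given G'(z).
A general antiderivative is -z**2*cos(2*z) + z*sin(2*z) - z*cos(2*z) + sin(2*z)/2 + cos(2*z)/2 + C.
The condition gives C = 3*sin(4)/2 - 3*cos(4)/2 + 2 - (3*sin(4)/2 - 3*cos(4)/2) = 2.
So G(z) = -z**2*cos(2*z) + z*sin(2*z) - z*cos(2*z) + sin(2*z)/2 + cos(2*z)/2 + 2.
Check: d/dz[-z**2*cos(2*z) + z*sin(2*z) - z*cos(2*z) + sin(2*z)/2 + cos(2*z)/2 + 2] = 2*z**2*sin(2*z) + 2*z*sin(2*z), which equals G'(z).

G(z) = -z**2*cos(2*z) + z*sin(2*z) - z*cos(2*z) + sin(2*z)/2 + cos(2*z)/2 + 2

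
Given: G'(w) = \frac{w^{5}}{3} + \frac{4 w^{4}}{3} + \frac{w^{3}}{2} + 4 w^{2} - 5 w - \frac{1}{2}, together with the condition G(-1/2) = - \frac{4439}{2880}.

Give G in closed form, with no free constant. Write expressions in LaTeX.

Integrate term by term and add the pieces.
A general antiderivative is \frac{w^{6}}{18} + \frac{4 w^{5}}{15} + \frac{w^{4}}{8} + \frac{4 w^{3}}{3} - \frac{5 w^{2}}{2} - \frac{w}{2} + C.
The condition gives C = - \frac{4439}{2880} - (- \frac{1559}{2880}) = -1.
So G(w) = \frac{20 w^{6} + 96 w^{5} + 45 w^{4} + 480 w^{3} - 900 w^{2} - 180 w - 360}{360}.
Check: d/dw[\frac{20 w^{6} + 96 w^{5} + 45 w^{4} + 480 w^{3} - 900 w^{2} - 180 w - 360}{360}] = \frac{w^{5}}{3} + \frac{4 w^{4}}{3} + \frac{w^{3}}{2} + 4 w^{2} - 5 w - \frac{1}{2} = G'(w).

G(w) = \frac{20 w^{6} + 96 w^{5} + 45 w^{4} + 480 w^{3} - 900 w^{2} - 180 w - 360}{360}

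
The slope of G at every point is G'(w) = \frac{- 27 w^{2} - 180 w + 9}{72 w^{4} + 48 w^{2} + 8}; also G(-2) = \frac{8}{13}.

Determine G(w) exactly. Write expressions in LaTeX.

G(w) = \frac{12 w^{2} + 9 w + 34}{8 \left(3 w^{2} + 1\right)}

G'(w) has the shape u'v + uv' for u = \frac{1}{2 w^{2} + \frac{2}{3}} and v = \frac{3 w}{4} + \frac{5}{2} — it is the derivative of the product u*v.
A general antiderivative is \frac{\frac{3 w}{4} + \frac{5}{2}}{2 w^{2} + \frac{2}{3}} + C.
The condition gives C = \frac{8}{13} - (\frac{3}{26}) = \frac{1}{2}.
So G(w) = \frac{12 w^{2} + 9 w + 34}{8 \left(3 w^{2} + 1\right)}.
Check: d/dw[\frac{12 w^{2} + 9 w + 34}{8 \left(3 w^{2} + 1\right)}] = \frac{- 27 w^{2} - 180 w + 9}{72 w^{4} + 48 w^{2} + 8} = G'(w).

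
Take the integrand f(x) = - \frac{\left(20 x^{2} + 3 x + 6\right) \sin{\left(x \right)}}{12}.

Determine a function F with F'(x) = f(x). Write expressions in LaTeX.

Check any antiderivative F(x) by computing F'(x) and comparing it with f(x).
Check: d/dx[\frac{20 x^{2} \cos{\left(x \right)} - 40 x \sin{\left(x \right)} + 3 x \cos{\left(x \right)} - 3 \sin{\left(x \right)} - 34 \cos{\left(x \right)}}{12}] = - \frac{5 x^{2} \sin{\left(x \right)}}{3} - \frac{x \sin{\left(x \right)}}{4} - \frac{\sin{\left(x \right)}}{2}, which equals f(x).

An antiderivative is F(x) = \frac{20 x^{2} \cos{\left(x \right)} - 40 x \sin{\left(x \right)} + 3 x \cos{\left(x \right)} - 3 \sin{\left(x \right)} - 34 \cos{\left(x \right)}}{12}.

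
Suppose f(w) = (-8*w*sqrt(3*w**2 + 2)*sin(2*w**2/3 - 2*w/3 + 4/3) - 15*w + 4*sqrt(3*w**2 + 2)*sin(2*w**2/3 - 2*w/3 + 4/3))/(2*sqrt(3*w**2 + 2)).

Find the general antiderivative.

Recover f(w) by differentiating a candidate F(w); any mismatch rules it out.
Check: d/dw[-5*sqrt(3*w**2 + 2)/2 + 3*cos(2*w**2/3 - 2*w/3 + 4/3)] = (-8*w*sqrt(3*w**2 + 2)*sin(2*w**2/3 - 2*w/3 + 4/3) - 15*w + 4*sqrt(3*w**2 + 2)*sin(2*w**2/3 - 2*w/3 + 4/3))/(2*sqrt(3*w**2 + 2)) = f(w).

F(w) = -5*sqrt(3*w**2 + 2)/2 + 3*cos(2*w**2/3 - 2*w/3 + 4/3) + C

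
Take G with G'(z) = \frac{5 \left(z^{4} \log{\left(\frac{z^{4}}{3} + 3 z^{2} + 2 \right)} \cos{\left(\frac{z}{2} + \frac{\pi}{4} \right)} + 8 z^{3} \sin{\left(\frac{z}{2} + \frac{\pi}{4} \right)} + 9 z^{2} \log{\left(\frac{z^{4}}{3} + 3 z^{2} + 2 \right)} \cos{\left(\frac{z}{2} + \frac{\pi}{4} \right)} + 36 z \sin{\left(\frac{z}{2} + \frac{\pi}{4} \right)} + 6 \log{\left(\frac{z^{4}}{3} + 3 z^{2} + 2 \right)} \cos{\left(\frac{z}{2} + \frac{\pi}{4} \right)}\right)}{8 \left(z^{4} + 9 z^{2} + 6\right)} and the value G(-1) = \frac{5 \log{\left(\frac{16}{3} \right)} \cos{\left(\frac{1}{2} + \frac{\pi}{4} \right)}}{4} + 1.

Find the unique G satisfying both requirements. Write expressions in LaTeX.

G(z) = \frac{5 \log{\left(\frac{z^{4}}{3} + 3 z^{2} + 2 \right)} \sin{\left(\frac{z}{2} + \frac{\pi}{4} \right)}}{4} + 1

G'(z) has the shape u'v + uv' for u = \frac{5 \log{\left(\frac{z^{4}}{3} + 3 z^{2} + 2 \right)}}{4} and v = \sin{\left(\frac{z}{2} + \frac{\pi}{4} \right)} — it is the derivative of the product u*v.
A general antiderivative is \frac{5 \log{\left(\frac{z^{4}}{3} + 3 z^{2} + 2 \right)} \sin{\left(\frac{z}{2} + \frac{\pi}{4} \right)}}{4} + C.
The condition gives C = \frac{5 \log{\left(\frac{16}{3} \right)} \cos{\left(\frac{1}{2} + \frac{\pi}{4} \right)}}{4} + 1 - (\frac{5 \log{\left(\frac{16}{3} \right)} \cos{\left(\frac{1}{2} + \frac{\pi}{4} \right)}}{4}) = 1.
So G(z) = \frac{5 \log{\left(\frac{z^{4}}{3} + 3 z^{2} + 2 \right)} \sin{\left(\frac{z}{2} + \frac{\pi}{4} \right)}}{4} + 1.
Check: d/dz[\frac{5 \log{\left(\frac{z^{4}}{3} + 3 z^{2} + 2 \right)} \sin{\left(\frac{z}{2} + \frac{\pi}{4} \right)}}{4} + 1] = \frac{5 z^{4} \log{\left(\frac{z^{4}}{3} + 3 z^{2} + 2 \right)} \cos{\left(\frac{z}{2} + \frac{\pi}{4} \right)} + 40 z^{3} \sin{\left(\frac{z}{2} + \frac{\pi}{4} \right)} + 45 z^{2} \log{\left(\frac{z^{4}}{3} + 3 z^{2} + 2 \right)} \cos{\left(\frac{z}{2} + \frac{\pi}{4} \right)} + 180 z \sin{\left(\frac{z}{2} + \frac{\pi}{4} \right)} + 30 \log{\left(\frac{z^{4}}{3} + 3 z^{2} + 2 \right)} \cos{\left(\frac{z}{2} + \frac{\pi}{4} \right)}}{8 z^{4} + 72 z^{2} + 48}, which equals G'(z).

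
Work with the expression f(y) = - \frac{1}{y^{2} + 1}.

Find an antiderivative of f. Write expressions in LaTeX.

An antiderivative is F(y) = - \operatorname{atan}{\left(y \right)}.

Recover f(y) by differentiating a candidate F(y); any mismatch rules it out.
Check: d/dy[- \operatorname{atan}{\left(y \right)}] = - \frac{1}{y^{2} + 1} = f(y).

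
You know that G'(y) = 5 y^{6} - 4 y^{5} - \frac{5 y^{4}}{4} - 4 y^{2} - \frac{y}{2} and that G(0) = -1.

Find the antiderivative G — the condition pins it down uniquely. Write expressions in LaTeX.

Integrate term by term and add the pieces.
A general antiderivative is \frac{5 y^{7}}{7} - \frac{2 y^{6}}{3} - \frac{y^{5}}{4} - \frac{4 y^{3}}{3} - \frac{y^{2}}{4} + C.
The condition gives C = -1 - (0) = -1.
So G(y) = \frac{60 y^{7} - 56 y^{6} - 21 y^{5} - 112 y^{3} - 21 y^{2} - 84}{84}.
Check: d/dy[\frac{60 y^{7} - 56 y^{6} - 21 y^{5} - 112 y^{3} - 21 y^{2} - 84}{84}] = 5 y^{6} - 4 y^{5} - \frac{5 y^{4}}{4} - 4 y^{2} - \frac{y}{2} = G'(y).

G(y) = \frac{60 y^{7} - 56 y^{6} - 21 y^{5} - 112 y^{3} - 21 y^{2} - 84}{84}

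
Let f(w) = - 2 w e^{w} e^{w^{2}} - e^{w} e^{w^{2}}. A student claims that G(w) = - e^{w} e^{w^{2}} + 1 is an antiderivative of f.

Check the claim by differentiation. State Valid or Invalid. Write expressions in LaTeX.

Valid: G'(w) = f(w).

d/dw[G] = - 2 w e^{w} e^{w^{2}} - e^{w} e^{w^{2}}
This equals f(w) exactly, so the claim holds.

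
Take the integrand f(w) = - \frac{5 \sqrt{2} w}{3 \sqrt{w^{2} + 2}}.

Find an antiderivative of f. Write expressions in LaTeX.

An antiderivative is F(w) = - \frac{5 \sqrt{2} \sqrt{w^{2} + 2}}{3}.

f matches the chain-rule pattern g'(h)*h' with inner function h(w) = 2 w^{2} + 4; substituting u = h(w) collapses the integral.
Check: d/dw[- \frac{5 \sqrt{2} \sqrt{w^{2} + 2}}{3}] = - \frac{5 \sqrt{2} w}{3 \sqrt{w^{2} + 2}} = f(w).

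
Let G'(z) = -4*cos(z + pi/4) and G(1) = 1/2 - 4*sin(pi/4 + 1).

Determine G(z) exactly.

G(z) = 1/2 - 4*sin(z + pi/4)

A candidate passes only if d/dz[G] lands on the given G'(z) exactly.
A general antiderivative is -4*sin(z + pi/4) + C.
The condition gives C = 1/2 - 4*sin(pi/4 + 1) - (-4*sin(pi/4 + 1)) = 1/2.
So G(z) = 1/2 - 4*sin(z + pi/4).
Check: d/dz[1/2 - 4*sin(z + pi/4)] = -4*cos(z + pi/4) = G'(z).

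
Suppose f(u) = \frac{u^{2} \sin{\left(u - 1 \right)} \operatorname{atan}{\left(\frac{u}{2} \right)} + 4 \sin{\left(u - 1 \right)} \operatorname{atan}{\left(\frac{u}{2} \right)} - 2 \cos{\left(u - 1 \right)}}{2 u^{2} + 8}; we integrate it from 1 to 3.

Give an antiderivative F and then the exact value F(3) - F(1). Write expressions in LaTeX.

Antiderivative: F(u) = - \frac{\cos{\left(u - 1 \right)} \operatorname{atan}{\left(\frac{u}{2} \right)}}{2}; value = - \frac{\cos{\left(2 \right)} \operatorname{atan}{\left(\frac{3}{2} \right)}}{2} + \frac{\operatorname{atan}{\left(\frac{1}{2} \right)}}{2}

Recognize the product-rule pattern: f = v'r + vr' with v = - \frac{\operatorname{atan}{\left(\frac{u}{2} \right)}}{2}, r = \cos{\left(u - 1 \right)}, so integration by parts undoes it.
F(u) = - \frac{\cos{\left(u - 1 \right)} \operatorname{atan}{\left(\frac{u}{2} \right)}}{2} is an antiderivative of f.
Check: d/du[- \frac{\cos{\left(u - 1 \right)} \operatorname{atan}{\left(\frac{u}{2} \right)}}{2}] = \frac{u^{2} \sin{\left(u - 1 \right)} \operatorname{atan}{\left(\frac{u}{2} \right)} + 4 \sin{\left(u - 1 \right)} \operatorname{atan}{\left(\frac{u}{2} \right)} - 2 \cos{\left(u - 1 \right)}}{2 u^{2} + 8} = f(u).
F(3) = - \frac{\cos{\left(2 \right)} \operatorname{atan}{\left(\frac{3}{2} \right)}}{2}; F(1) = - \frac{\operatorname{atan}{\left(\frac{1}{2} \right)}}{2}.
Integral = F(3) - F(1) = - \frac{\cos{\left(2 \right)} \operatorname{atan}{\left(\frac{3}{2} \right)}}{2} + \frac{\operatorname{atan}{\left(\frac{1}{2} \right)}}{2}.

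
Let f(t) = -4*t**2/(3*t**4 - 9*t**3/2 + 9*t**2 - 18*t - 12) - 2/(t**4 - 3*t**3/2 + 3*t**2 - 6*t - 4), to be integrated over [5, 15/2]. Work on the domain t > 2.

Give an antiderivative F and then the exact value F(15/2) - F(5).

Factor the denominator (3*(t - 2)*(2*t + 1)*(t**2 + 4)) and decompose: f = 5*(3*t - 10)/(102*(t**2 + 4)) + 112/(255*(2*t + 1)) - 11/(30*(t - 2)); each piece integrates to a log, atan, or power term.
F(t) = (-374*log(t - 2) + 224*log(t + 1/2) + 75*log(t**2 + 4) - 250*atan(t/2))/1020 is an antiderivative of f.
Check: d/dt[(-374*log(t - 2) + 224*log(t + 1/2) + 75*log(t**2 + 4) - 250*atan(t/2))/1020] = (-8*t**2 - 12)/(6*t**4 - 9*t**3 + 18*t**2 - 36*t - 24), which equals f(t).
F(15/2) = -11*log(11/2)/30 - 25*atan(15/4)/102 + 5*log(241/4)/68 + 56*log(8)/255; F(5) = -11*log(3)/30 - 25*atan(5/2)/102 + 5*log(29)/68 + 56*log(11/2)/255.
Integral = F(15/2) - F(5) = -299*log(11/2)/510 - 25*atan(15/4)/102 - 5*log(29)/68 + 25*atan(5/2)/102 + 5*log(241/4)/68 + 11*log(3)/30 + 56*log(8)/255.

Antiderivative: F(t) = (-374*log(t - 2) + 224*log(t + 1/2) + 75*log(t**2 + 4) - 250*atan(t/2))/1020; value = -299*log(11/2)/510 - 25*atan(15/4)/102 - 5*log(29)/68 + 25*atan(5/2)/102 + 5*log(241/4)/68 + 11*log(3)/30 + 56*log(8)/255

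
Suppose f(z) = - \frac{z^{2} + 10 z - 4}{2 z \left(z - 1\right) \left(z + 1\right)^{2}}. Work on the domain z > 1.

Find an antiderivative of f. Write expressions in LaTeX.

An antiderivative is F(z) = - 2 \log{\left(z \right)} - \frac{7 \log{\left(z - 1 \right)}}{8} + \frac{23 \log{\left(z + 1 \right)}}{8} - \frac{13}{4 z + 4}.

The denominator factors as 2 z \left(z - 1\right) \left(z + 1\right)^{2}; partial fractions split f into directly integrable pieces: \frac{23}{8 \left(z + 1\right)} + \frac{13}{4 \left(z + 1\right)^{2}} - \frac{7}{8 \left(z - 1\right)} - \frac{2}{z}.
Check: d/dz[- 2 \log{\left(z \right)} - \frac{7 \log{\left(z - 1 \right)}}{8} + \frac{23 \log{\left(z + 1 \right)}}{8} - \frac{13}{4 z + 4}] = \frac{- z^{2} - 10 z + 4}{2 z^{4} + 2 z^{3} - 2 z^{2} - 2 z}, which equals f(z).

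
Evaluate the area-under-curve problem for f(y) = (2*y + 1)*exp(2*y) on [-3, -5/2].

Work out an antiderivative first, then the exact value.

Recognize the product-rule pattern: f = u'v + uv' with u = y, v = exp(2*y), so integration by parts undoes it.
F(y) = y*exp(2*y) is an antiderivative of f.
Check: d/dy[y*exp(2*y)] = 2*y*exp(2*y) + exp(2*y), which equals f(y).
F(-5/2) = -5*exp(-5)/2; F(-3) = -3*exp(-6).
Integral = F(-5/2) - F(-3) = -5*exp(-5)/2 + 3*exp(-6).

Antiderivative: F(y) = y*exp(2*y); value = -5*exp(-5)/2 + 3*exp(-6)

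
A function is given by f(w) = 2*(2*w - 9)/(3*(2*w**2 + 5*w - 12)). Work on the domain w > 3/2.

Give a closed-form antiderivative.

An antiderivative is F(w) = -4*log(w - 3/2)/11 + 34*log(w + 4)/33.

The denominator factors as 3*(w + 4)*(2*w - 3); partial fractions split f into directly integrable pieces: -8/(11*(2*w - 3)) + 34/(33*(w + 4)).
Check: d/dw[-4*log(w - 3/2)/11 + 34*log(w + 4)/33] = (4*w - 18)/(6*w**2 + 15*w - 36), which equals f(w).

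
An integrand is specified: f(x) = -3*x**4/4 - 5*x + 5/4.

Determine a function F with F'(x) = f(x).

An antiderivative is F(x) = -x*(3*x**4 + 50*x - 25)/20.

Integrate term by term and add the pieces.
Check: d/dx[-x*(3*x**4 + 50*x - 25)/20] = -3*x**4/4 - 5*x + 5/4 = f(x).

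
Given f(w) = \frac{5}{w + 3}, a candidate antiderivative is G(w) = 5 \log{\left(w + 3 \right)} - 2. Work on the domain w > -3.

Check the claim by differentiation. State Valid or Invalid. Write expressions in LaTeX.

d/dw[G] = \frac{5}{w + 3}
This equals f(w) exactly, so the claim holds.

Valid. The derivative of G reproduces f.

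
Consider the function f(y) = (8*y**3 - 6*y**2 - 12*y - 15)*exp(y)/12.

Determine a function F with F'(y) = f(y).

Recognize the product-rule pattern: f = u'v + uv' with u = 2*y**3/3 - 5*y**2/2 + 4*y - 21/4, v = exp(y), so integration by parts undoes it.
Check: d/dy[2*y**3*exp(y)/3 - 5*y**2*exp(y)/2 + 4*y*exp(y) - 21*exp(y)/4] = 2*y**3*exp(y)/3 - y**2*exp(y)/2 - y*exp(y) - 5*exp(y)/4, which equals f(y).

An antiderivative is F(y) = 2*y**3*exp(y)/3 - 5*y**2*exp(y)/2 + 4*y*exp(y) - 21*exp(y)/4.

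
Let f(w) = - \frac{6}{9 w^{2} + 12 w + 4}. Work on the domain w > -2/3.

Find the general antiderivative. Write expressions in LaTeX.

F(w) = \frac{2}{3 w + 2} + C

A candidate is checked by its d/dw: the result must match f(w).
Check: d/dw[\frac{2}{3 w + 2}] = - \frac{6}{9 w^{2} + 12 w + 4} = f(w).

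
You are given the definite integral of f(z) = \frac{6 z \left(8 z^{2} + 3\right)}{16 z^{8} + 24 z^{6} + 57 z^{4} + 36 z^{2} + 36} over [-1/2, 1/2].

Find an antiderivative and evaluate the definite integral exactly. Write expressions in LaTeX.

Antiderivative: F(z) = - \frac{3}{4 z^{4} + 3 z^{2} + 6}; value = 0

The substitution u = 2 z^{4} + \frac{3 z^{2}}{2} + 3 works: f is exactly (dF/du)*(du/dz) for that inner function.
F(z) = - \frac{3}{4 z^{4} + 3 z^{2} + 6} is an antiderivative of f.
Check: d/dz[- \frac{3}{4 z^{4} + 3 z^{2} + 6}] = \frac{48 z^{3} + 18 z}{16 z^{8} + 24 z^{6} + 57 z^{4} + 36 z^{2} + 36}, which equals f(z).
F(1/2) = - \frac{3}{7}; F(-1/2) = - \frac{3}{7}.
Integral = F(1/2) - F(-1/2) = 0.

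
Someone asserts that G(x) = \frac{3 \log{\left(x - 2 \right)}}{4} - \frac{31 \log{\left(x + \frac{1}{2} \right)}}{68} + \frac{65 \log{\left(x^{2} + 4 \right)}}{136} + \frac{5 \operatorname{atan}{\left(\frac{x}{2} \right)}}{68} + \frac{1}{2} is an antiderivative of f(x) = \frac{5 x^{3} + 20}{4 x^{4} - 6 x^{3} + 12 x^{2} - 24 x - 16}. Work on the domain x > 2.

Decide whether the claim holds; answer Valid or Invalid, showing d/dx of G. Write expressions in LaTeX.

d/dx[G] = \frac{5 x^{3} + 20}{4 x^{4} - 6 x^{3} + 12 x^{2} - 24 x - 16}
This equals f(x) exactly, so the claim holds.

Valid: G'(x) = f(x).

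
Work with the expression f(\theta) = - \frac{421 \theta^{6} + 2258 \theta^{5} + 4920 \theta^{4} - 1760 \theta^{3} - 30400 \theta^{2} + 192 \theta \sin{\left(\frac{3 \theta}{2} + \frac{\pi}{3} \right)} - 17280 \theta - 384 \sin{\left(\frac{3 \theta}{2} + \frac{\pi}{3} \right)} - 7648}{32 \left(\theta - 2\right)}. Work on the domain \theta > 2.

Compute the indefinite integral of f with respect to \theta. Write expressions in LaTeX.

F(\theta) = - \frac{421 \theta^{6}}{192} - \frac{155 \theta^{5}}{8} - \frac{695 \theta^{4}}{8} - \frac{640 \theta^{3}}{3} - 165 \theta^{2} - 120 \theta - \log{\left(\theta - 2 \right)} + 4 \cos{\left(\frac{3 \theta}{2} + \frac{\pi}{3} \right)} + C

Whatever form F(\theta) takes, F'(\theta) = f(\theta) is non-negotiable.
Check: d/d\theta[- \frac{421 \theta^{6}}{192} - \frac{155 \theta^{5}}{8} - \frac{695 \theta^{4}}{8} - \frac{640 \theta^{3}}{3} - 165 \theta^{2} - 120 \theta - \log{\left(\theta - 2 \right)} + 4 \cos{\left(\frac{3 \theta}{2} + \frac{\pi}{3} \right)}] = \frac{- 421 \theta^{6} - 2258 \theta^{5} - 4920 \theta^{4} + 1760 \theta^{3} + 30400 \theta^{2} - 192 \theta \sin{\left(\frac{3 \theta}{2} + \frac{\pi}{3} \right)} + 17280 \theta + 384 \sin{\left(\frac{3 \theta}{2} + \frac{\pi}{3} \right)} + 7648}{32 \theta - 64}, which equals f(\theta).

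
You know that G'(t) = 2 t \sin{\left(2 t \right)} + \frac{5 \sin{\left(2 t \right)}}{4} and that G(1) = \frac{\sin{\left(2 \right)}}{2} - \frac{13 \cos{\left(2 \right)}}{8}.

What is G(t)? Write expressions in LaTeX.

The integrand splits into summands that can be handled one at a time.
A general antiderivative is - t \cos{\left(2 t \right)} + \frac{\sin{\left(2 t \right)}}{2} - \frac{5 \cos{\left(2 t \right)}}{8} + C.
The condition gives C = \frac{\sin{\left(2 \right)}}{2} - \frac{13 \cos{\left(2 \right)}}{8} - (\frac{\sin{\left(2 \right)}}{2} - \frac{13 \cos{\left(2 \right)}}{8}) = 0.
So G(t) = - \frac{8 t \cos{\left(2 t \right)} - 4 \sin{\left(2 t \right)} + 5 \cos{\left(2 t \right)}}{8}.
Check: d/dt[- \frac{8 t \cos{\left(2 t \right)} - 4 \sin{\left(2 t \right)} + 5 \cos{\left(2 t \right)}}{8}] = 2 t \sin{\left(2 t \right)} + \frac{5 \sin{\left(2 t \right)}}{4} = G'(t).

G(t) = - \frac{8 t \cos{\left(2 t \right)} - 4 \sin{\left(2 t \right)} + 5 \cos{\left(2 t \right)}}{8}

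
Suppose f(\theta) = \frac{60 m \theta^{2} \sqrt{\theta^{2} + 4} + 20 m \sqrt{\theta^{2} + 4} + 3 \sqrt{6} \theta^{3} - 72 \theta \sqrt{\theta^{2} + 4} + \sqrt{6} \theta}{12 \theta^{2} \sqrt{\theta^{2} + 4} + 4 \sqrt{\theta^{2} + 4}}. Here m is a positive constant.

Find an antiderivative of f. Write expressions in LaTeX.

Recover f(\theta) by differentiating a candidate F(\theta); any mismatch rules it out.
Check: d/d\theta[\frac{20 m \theta + \sqrt{6} \sqrt{\theta^{2} + 4} - 12 \log{\left(2 \theta^{2} + \frac{2}{3} \right)}}{4}] = \frac{60 m \theta^{2} \sqrt{\theta^{2} + 4} + 20 m \sqrt{\theta^{2} + 4} + 3 \sqrt{6} \theta^{3} - 72 \theta \sqrt{\theta^{2} + 4} + \sqrt{6} \theta}{12 \theta^{2} \sqrt{\theta^{2} + 4} + 4 \sqrt{\theta^{2} + 4}} = f(\theta).

An antiderivative is F(\theta) = \frac{20 m \theta + \sqrt{6} \sqrt{\theta^{2} + 4} - 12 \log{\left(2 \theta^{2} + \frac{2}{3} \right)}}{4}.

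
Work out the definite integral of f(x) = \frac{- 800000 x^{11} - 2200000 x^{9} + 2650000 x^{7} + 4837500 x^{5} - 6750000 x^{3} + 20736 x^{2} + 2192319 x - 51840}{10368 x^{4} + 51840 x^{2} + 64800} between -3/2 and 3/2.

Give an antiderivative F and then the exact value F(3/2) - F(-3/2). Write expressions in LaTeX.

Since d/dx undoes antidifferentiation here, F'(x) = f(x) is required of F(x).
F(x) = \frac{- 2 x - 4}{x^{2} + \frac{5}{2}} - \frac{5 \left(\frac{5 x^{2}}{3} - \frac{5}{4}\right)^{4}}{4} is an antiderivative of f.
Check: d/dx[\frac{- 2 x - 4}{x^{2} + \frac{5}{2}} - \frac{5 \left(\frac{5 x^{2}}{3} - \frac{5}{4}\right)^{4}}{4}] = \frac{- 800000 x^{11} - 2200000 x^{9} + 2650000 x^{7} + 4837500 x^{5} - 6750000 x^{3} + 20736 x^{2} + 2192319 x - 51840}{10368 x^{4} + 51840 x^{2} + 64800} = f(x).
F(3/2) = - \frac{61167}{1216}; F(-3/2) = - \frac{59631}{1216}.
Integral = F(3/2) - F(-3/2) = - \frac{24}{19}.

Antiderivative: F(x) = \frac{- 2 x - 4}{x^{2} + \frac{5}{2}} - \frac{5 \left(\frac{5 x^{2}}{3} - \frac{5}{4}\right)^{4}}{4}; value = - \frac{24}{19}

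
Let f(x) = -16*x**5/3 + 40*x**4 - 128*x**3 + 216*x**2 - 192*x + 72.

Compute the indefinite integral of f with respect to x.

F(x) = -3*(2*x**2/3 - 2*x + 2)**3 + C

f matches the chain-rule pattern g'(h)*h' with inner function h(x) = 2*x**2/3 - 2*x + 2; substituting u = h(x) collapses the integral.
Check: d/dx[-3*(2*x**2/3 - 2*x + 2)**3] = -16*x**5/3 + 40*x**4 - 128*x**3 + 216*x**2 - 192*x + 72 = f(x).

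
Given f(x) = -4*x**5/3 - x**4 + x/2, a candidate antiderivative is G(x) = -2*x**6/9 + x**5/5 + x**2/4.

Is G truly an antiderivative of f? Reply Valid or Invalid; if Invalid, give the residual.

Invalid: d/dx[G] - f = 2*x**4, which is not 0.

d/dx[G] = -4*x**5/3 + x**4 + x/2
d/dx[G] - f(x) = 2*x**4 != 0.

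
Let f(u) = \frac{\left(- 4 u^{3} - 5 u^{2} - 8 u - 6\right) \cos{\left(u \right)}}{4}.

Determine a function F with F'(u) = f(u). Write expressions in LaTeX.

A candidate is checked by its d/du: the result must match f(u).
Check: d/du[- u^{3} \sin{\left(u \right)} - \frac{5 u^{2} \sin{\left(u \right)}}{4} - 3 u^{2} \cos{\left(u \right)} + 4 u \sin{\left(u \right)} - \frac{5 u \cos{\left(u \right)}}{2} + \sin{\left(u \right)} + 4 \cos{\left(u \right)}] = - u^{3} \cos{\left(u \right)} - \frac{5 u^{2} \cos{\left(u \right)}}{4} - 2 u \cos{\left(u \right)} - \frac{3 \cos{\left(u \right)}}{2}, which equals f(u).

An antiderivative is F(u) = - u^{3} \sin{\left(u \right)} - \frac{5 u^{2} \sin{\left(u \right)}}{4} - 3 u^{2} \cos{\left(u \right)} + 4 u \sin{\left(u \right)} - \frac{5 u \cos{\left(u \right)}}{2} + \sin{\left(u \right)} + 4 \cos{\left(u \right)}.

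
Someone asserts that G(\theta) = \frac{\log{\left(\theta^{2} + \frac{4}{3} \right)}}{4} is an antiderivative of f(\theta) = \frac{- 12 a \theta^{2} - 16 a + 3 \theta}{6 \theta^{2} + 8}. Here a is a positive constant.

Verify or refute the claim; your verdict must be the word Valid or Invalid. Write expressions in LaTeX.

Invalid: d/d\theta[G] - f = 2 a, which is not 0.

d/d\theta[G] = \frac{3 \theta}{6 \theta^{2} + 8}
d/d\theta[G] - f(\theta) = 2 a != 0.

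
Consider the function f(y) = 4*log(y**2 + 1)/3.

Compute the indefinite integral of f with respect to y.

F(y) = 4*y*log(y**2 + 1)/3 - 8*y/3 + 8*atan(y)/3 + C

Any candidate F(y) must reproduce f(y) exactly when differentiated.
Check: d/dy[4*y*log(y**2 + 1)/3 - 8*y/3 + 8*atan(y)/3] = 4*log(y**2 + 1)/3 = f(y).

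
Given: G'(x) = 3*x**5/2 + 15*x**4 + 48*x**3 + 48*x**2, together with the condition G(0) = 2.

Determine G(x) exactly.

G(x) = x**6/4 + 3*x**5 + 12*x**4 + 16*x**3 + 2

The substitution u = x**2/2 + 2*x works: G'(x) is exactly (dG/du)*(du/dx) for that inner function.
A general antiderivative is 2*(x**2/2 + 2*x)**3 + C.
The condition gives C = 2 - (0) = 2.
So G(x) = x**6/4 + 3*x**5 + 12*x**4 + 16*x**3 + 2.
Check: d/dx[x**6/4 + 3*x**5 + 12*x**4 + 16*x**3 + 2] = 3*x**5/2 + 15*x**4 + 48*x**3 + 48*x**2 = G'(x).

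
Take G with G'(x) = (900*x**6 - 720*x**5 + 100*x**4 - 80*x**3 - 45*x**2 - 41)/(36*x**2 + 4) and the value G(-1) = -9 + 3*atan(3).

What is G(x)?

For G(x) to be correct, d/dx[G] must agree with the stated G'(x) identically.
A general antiderivative is 5*x**5 - 5*x**4 - 5*x/4 - 3*atan(3*x) - 1/4 + C.
The condition gives C = -9 + 3*atan(3) - (-9 + 3*atan(3)) = 0.
So G(x) = 5*x**5 - 5*x**4 - 5*x/4 - 3*atan(3*x) - 1/4.
Check: d/dx[5*x**5 - 5*x**4 - 5*x/4 - 3*atan(3*x) - 1/4] = (900*x**6 - 720*x**5 + 100*x**4 - 80*x**3 - 45*x**2 - 41)/(36*x**2 + 4) = G'(x).

G(x) = 5*x**5 - 5*x**4 - 5*x/4 - 3*atan(3*x) - 1/4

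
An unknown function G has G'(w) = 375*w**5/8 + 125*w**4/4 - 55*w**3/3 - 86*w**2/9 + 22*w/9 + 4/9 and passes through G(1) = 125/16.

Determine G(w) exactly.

G(w) = 125*w**6/16 + 25*w**5/4 - 55*w**4/12 - 86*w**3/27 + 11*w**2/9 + 4*w/9 - 4/27

The substitution u = 5*w**2/2 + 2*w/3 - 2/3 works: G'(w) is exactly (dG/du)*(du/dw) for that inner function.
A general antiderivative is (5*w**2/2 + 2*w/3 - 2/3)**3/2 + C.
The condition gives C = 125/16 - (125/16) = 0.
So G(w) = 125*w**6/16 + 25*w**5/4 - 55*w**4/12 - 86*w**3/27 + 11*w**2/9 + 4*w/9 - 4/27.
Check: d/dw[125*w**6/16 + 25*w**5/4 - 55*w**4/12 - 86*w**3/27 + 11*w**2/9 + 4*w/9 - 4/27] = 375*w**5/8 + 125*w**4/4 - 55*w**3/3 - 86*w**2/9 + 22*w/9 + 4/9 = G'(w).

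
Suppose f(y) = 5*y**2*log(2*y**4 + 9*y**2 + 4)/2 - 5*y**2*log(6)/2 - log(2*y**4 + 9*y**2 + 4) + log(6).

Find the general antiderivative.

F(y) = (30*y**3*log(y**4/3 + 3*y**2/2 + 2/3) - 40*y**3 - 36*y*log(y**4/3 + 3*y**2/2 + 2/3) + 414*y - 624*atan(y/2) - 51*sqrt(2)*atan(sqrt(2)*y))/36 + C

Integrate term by term and add the pieces.
Check: d/dy[(30*y**3*log(y**4/3 + 3*y**2/2 + 2/3) - 40*y**3 - 36*y*log(y**4/3 + 3*y**2/2 + 2/3) + 414*y - 624*atan(y/2) - 51*sqrt(2)*atan(sqrt(2)*y))/36] = 5*y**2*log(2*y**4 + 9*y**2 + 4)/2 - 5*y**2*log(6)/2 - log(2*y**4 + 9*y**2 + 4) + log(6) = f(y).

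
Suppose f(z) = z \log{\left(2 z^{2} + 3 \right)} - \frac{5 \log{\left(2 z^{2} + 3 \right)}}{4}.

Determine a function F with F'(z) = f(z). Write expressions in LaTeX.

An antiderivative is F(z) = \frac{z^{2} \log{\left(2 z^{2} + 3 \right)}}{2} - \frac{z^{2}}{2} - \frac{5 z \log{\left(2 z^{2} + 3 \right)}}{4} + \frac{5 z}{2} + \frac{3 \log{\left(z^{2} + \frac{3}{2} \right)}}{4} - \frac{5 \sqrt{6} \operatorname{atan}{\left(\frac{\sqrt{6} z}{3} \right)}}{4}.

Integrate term by term and add the pieces.
Check: d/dz[\frac{z^{2} \log{\left(2 z^{2} + 3 \right)}}{2} - \frac{z^{2}}{2} - \frac{5 z \log{\left(2 z^{2} + 3 \right)}}{4} + \frac{5 z}{2} + \frac{3 \log{\left(z^{2} + \frac{3}{2} \right)}}{4} - \frac{5 \sqrt{6} \operatorname{atan}{\left(\frac{\sqrt{6} z}{3} \right)}}{4}] = z \log{\left(2 z^{2} + 3 \right)} - \frac{5 \log{\left(2 z^{2} + 3 \right)}}{4} = f(z).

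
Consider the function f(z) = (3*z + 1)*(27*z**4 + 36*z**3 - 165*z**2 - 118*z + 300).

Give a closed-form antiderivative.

Recover f(z) by differentiating a candidate F(z); any mismatch rules it out.
Check: d/dz[27*z**6/2 + 27*z**5 - 459*z**4/4 - 173*z**3 + 391*z**2 + 300*z] = 81*z**5 + 135*z**4 - 459*z**3 - 519*z**2 + 782*z + 300, which equals f(z).

An antiderivative is F(z) = 27*z**6/2 + 27*z**5 - 459*z**4/4 - 173*z**3 + 391*z**2 + 300*z.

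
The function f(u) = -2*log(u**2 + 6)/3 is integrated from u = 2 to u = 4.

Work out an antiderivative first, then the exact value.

Whatever form F(u) takes, F'(u) = f(u) is non-negotiable.
F(u) = -2*u*log(u**2 + 6)/3 + 4*u/3 - 4*sqrt(6)*atan(sqrt(6)*u/6)/3 is an antiderivative of f.
Check: d/du[-2*u*log(u**2 + 6)/3 + 4*u/3 - 4*sqrt(6)*atan(sqrt(6)*u/6)/3] = -2*log(u**2 + 6)/3 = f(u).
F(4) = -8*log(22)/3 - 4*sqrt(6)*atan(2*sqrt(6)/3)/3 + 16/3; F(2) = -4*log(10)/3 - 4*sqrt(6)*atan(sqrt(6)/3)/3 + 8/3.
Integral = F(4) - F(2) = -8*log(22)/3 - 4*sqrt(6)*atan(2*sqrt(6)/3)/3 + 4*sqrt(6)*atan(sqrt(6)/3)/3 + 8/3 + 4*log(10)/3.

Antiderivative: F(u) = -2*u*log(u**2 + 6)/3 + 4*u/3 - 4*sqrt(6)*atan(sqrt(6)*u/6)/3; value = -8*log(22)/3 - 4*sqrt(6)*atan(2*sqrt(6)/3)/3 + 4*sqrt(6)*atan(sqrt(6)/3)/3 + 8/3 + 4*log(10)/3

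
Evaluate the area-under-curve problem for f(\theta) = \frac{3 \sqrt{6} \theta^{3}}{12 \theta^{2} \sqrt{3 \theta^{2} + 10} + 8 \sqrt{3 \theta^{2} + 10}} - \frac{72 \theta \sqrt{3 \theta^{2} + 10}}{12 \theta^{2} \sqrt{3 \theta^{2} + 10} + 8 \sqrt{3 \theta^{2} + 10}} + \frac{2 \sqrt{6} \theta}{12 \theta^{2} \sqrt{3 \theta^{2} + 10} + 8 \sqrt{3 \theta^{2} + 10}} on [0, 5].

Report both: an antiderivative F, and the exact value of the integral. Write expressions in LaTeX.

The integrand splits into summands that can be handled one at a time.
F(\theta) = \frac{\sqrt{\frac{\theta^{2}}{2} + \frac{5}{3}}}{2} - 3 \log{\left(3 \theta^{2} + 2 \right)} is an antiderivative of f.
Check: d/d\theta[\frac{\sqrt{\frac{\theta^{2}}{2} + \frac{5}{3}}}{2} - 3 \log{\left(3 \theta^{2} + 2 \right)}] = \frac{3 \sqrt{6} \theta^{3} - 72 \theta \sqrt{3 \theta^{2} + 10} + 2 \sqrt{6} \theta}{12 \theta^{2} \sqrt{3 \theta^{2} + 10} + 8 \sqrt{3 \theta^{2} + 10}}, which equals f(\theta).
F(5) = - 3 \log{\left(77 \right)} + \frac{\sqrt{510}}{12}; F(0) = - 3 \log{\left(2 \right)} + \frac{\sqrt{15}}{6}.
Integral = F(5) - F(0) = - 3 \log{\left(77 \right)} - \frac{\sqrt{15}}{6} + \frac{\sqrt{510}}{12} + 3 \log{\left(2 \right)}.

Antiderivative: F(\theta) = \frac{\sqrt{\frac{\theta^{2}}{2} + \frac{5}{3}}}{2} - 3 \log{\left(3 \theta^{2} + 2 \right)}; value = - 3 \log{\left(77 \right)} - \frac{\sqrt{15}}{6} + \frac{\sqrt{510}}{12} + 3 \log{\left(2 \right)}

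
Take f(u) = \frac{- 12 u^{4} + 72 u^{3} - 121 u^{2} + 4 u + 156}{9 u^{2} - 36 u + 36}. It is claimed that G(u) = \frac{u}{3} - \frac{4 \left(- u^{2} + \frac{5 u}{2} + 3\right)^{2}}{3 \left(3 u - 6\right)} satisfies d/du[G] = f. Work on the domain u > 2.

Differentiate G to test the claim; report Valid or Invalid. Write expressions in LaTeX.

Invalid: d/du[G] - f = \frac{1}{3}, which is not 0.

d/du[G] = \frac{- 12 u^{4} + 72 u^{3} - 118 u^{2} - 8 u + 168}{9 u^{2} - 36 u + 36}
d/du[G] - f(u) = \frac{1}{3} != 0.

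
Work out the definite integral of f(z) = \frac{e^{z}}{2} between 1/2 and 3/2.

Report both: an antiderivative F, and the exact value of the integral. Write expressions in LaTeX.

Antiderivative: F(z) = \frac{e^{z}}{2}; value = - \frac{e^{\frac{1}{2}}}{2} + \frac{e^{\frac{3}{2}}}{2}

Any candidate F(z) must reproduce f(z) exactly when differentiated.
F(z) = \frac{e^{z}}{2} is an antiderivative of f.
Check: d/dz[\frac{e^{z}}{2}] = \frac{e^{z}}{2} = f(z).
F(3/2) = \frac{e^{\frac{3}{2}}}{2}; F(1/2) = \frac{e^{\frac{1}{2}}}{2}.
Integral = F(3/2) - F(1/2) = - \frac{e^{\frac{1}{2}}}{2} + \frac{e^{\frac{3}{2}}}{2}.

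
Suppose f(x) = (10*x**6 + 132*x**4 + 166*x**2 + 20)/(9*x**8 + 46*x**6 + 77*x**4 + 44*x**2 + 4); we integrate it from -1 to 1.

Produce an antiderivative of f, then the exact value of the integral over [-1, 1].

Antiderivative: F(x) = (9*x**2*atan(x) + x**2*atan(3*x) + 6*x + 18*atan(x) + 2*atan(3*x))/(3*x**2 + 6); value = 2*atan(3)/3 + 4/3 + 3*pi/2

Recover f(x) by differentiating a candidate F(x); any mismatch rules it out.
F(x) = (9*x**2*atan(x) + x**2*atan(3*x) + 6*x + 18*atan(x) + 2*atan(3*x))/(3*x**2 + 6) is an antiderivative of f.
Check: d/dx[(9*x**2*atan(x) + x**2*atan(3*x) + 6*x + 18*atan(x) + 2*atan(3*x))/(3*x**2 + 6)] = (10*x**6 + 132*x**4 + 166*x**2 + 20)/(9*x**8 + 46*x**6 + 77*x**4 + 44*x**2 + 4) = f(x).
F(1) = atan(3)/3 + 2/3 + 3*pi/4; F(-1) = -3*pi/4 - 2/3 - atan(3)/3.
Integral = F(1) - F(-1) = 2*atan(3)/3 + 4/3 + 3*pi/2.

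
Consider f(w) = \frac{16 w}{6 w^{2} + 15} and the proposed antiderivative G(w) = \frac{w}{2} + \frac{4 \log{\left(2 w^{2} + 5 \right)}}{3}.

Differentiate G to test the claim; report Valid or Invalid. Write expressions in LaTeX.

d/dw[G] = \frac{6 w^{2} + 32 w + 15}{12 w^{2} + 30}
d/dw[G] - f(w) = \frac{1}{2} != 0.

Invalid: d/dw[G] - f = \frac{1}{2}, which is not 0.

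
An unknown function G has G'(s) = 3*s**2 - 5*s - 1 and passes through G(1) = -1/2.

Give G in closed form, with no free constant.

G(s) = s**3 - 5*s**2/2 - s + 2

Integrate term by term and add the pieces.
A general antiderivative is s**3 - 5*s**2/2 - s + C.
The condition gives C = -1/2 - (-5/2) = 2.
So G(s) = s**3 - 5*s**2/2 - s + 2.
Check: d/ds[s**3 - 5*s**2/2 - s + 2] = 3*s**2 - 5*s - 1 = G'(s).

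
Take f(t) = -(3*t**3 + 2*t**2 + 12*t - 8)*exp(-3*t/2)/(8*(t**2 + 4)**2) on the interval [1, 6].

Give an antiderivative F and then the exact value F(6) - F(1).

A first test for any F(t): its t-derivative must equal f(t) identically.
F(t) = t*exp(-3*t/2)/(4*(t**2 + 4)) is an antiderivative of f.
Check: d/dt[t*exp(-3*t/2)/(4*(t**2 + 4))] = (-3*t**3 - 2*t**2 - 12*t + 8)/(8*t**4*exp(3*t/2) + 64*t**2*exp(3*t/2) + 128*exp(3*t/2)), which equals f(t).
F(6) = 3*exp(-9)/80; F(1) = exp(-3/2)/20.
Integral = F(6) - F(1) = -exp(-3/2)/20 + 3*exp(-9)/80.

Antiderivative: F(t) = t*exp(-3*t/2)/(4*(t**2 + 4)); value = -exp(-3/2)/20 + 3*exp(-9)/80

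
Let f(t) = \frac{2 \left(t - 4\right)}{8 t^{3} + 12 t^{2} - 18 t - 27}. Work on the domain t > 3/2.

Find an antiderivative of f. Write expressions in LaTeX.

The denominator factors as \left(2 t - 3\right) \left(2 t + 3\right)^{2}; partial fractions split f into directly integrable pieces: \frac{5}{36 \left(2 t + 3\right)} + \frac{11}{6 \left(2 t + 3\right)^{2}} - \frac{5}{36 \left(2 t - 3\right)}.
Check: d/dt[\frac{- 10 t \log{\left(t - \frac{3}{2} \right)} + 10 t \log{\left(t + \frac{3}{2} \right)} - 15 \log{\left(t - \frac{3}{2} \right)} + 15 \log{\left(t + \frac{3}{2} \right)} - 66}{72 \left(2 t + 3\right)}] = \frac{2 t - 8}{8 t^{3} + 12 t^{2} - 18 t - 27}, which equals f(t).

An antiderivative is F(t) = \frac{- 10 t \log{\left(t - \frac{3}{2} \right)} + 10 t \log{\left(t + \frac{3}{2} \right)} - 15 \log{\left(t - \frac{3}{2} \right)} + 15 \log{\left(t + \frac{3}{2} \right)} - 66}{72 \left(2 t + 3\right)}.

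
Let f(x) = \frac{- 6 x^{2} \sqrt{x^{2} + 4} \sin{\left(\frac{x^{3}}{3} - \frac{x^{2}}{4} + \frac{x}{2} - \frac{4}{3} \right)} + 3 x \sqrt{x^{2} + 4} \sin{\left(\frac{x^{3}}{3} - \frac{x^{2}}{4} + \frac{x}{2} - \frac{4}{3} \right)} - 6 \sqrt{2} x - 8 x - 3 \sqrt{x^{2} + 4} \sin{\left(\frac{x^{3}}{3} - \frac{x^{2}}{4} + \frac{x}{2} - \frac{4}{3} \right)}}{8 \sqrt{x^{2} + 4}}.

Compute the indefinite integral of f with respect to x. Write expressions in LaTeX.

F(x) = - \frac{3 \sqrt{\frac{x^{2}}{2} + 2}}{2} - \sqrt{x^{2} + 4} + \frac{3 \cos{\left(\frac{x^{3}}{3} - \frac{x^{2}}{4} + \frac{x}{2} - \frac{4}{3} \right)}}{4} + C

Differentiate the proposed F(x) back; it has to land on f(x) exactly.
Check: d/dx[- \frac{3 \sqrt{\frac{x^{2}}{2} + 2}}{2} - \sqrt{x^{2} + 4} + \frac{3 \cos{\left(\frac{x^{3}}{3} - \frac{x^{2}}{4} + \frac{x}{2} - \frac{4}{3} \right)}}{4}] = \frac{- 6 x^{2} \sqrt{x^{2} + 4} \sin{\left(\frac{x^{3}}{3} - \frac{x^{2}}{4} + \frac{x}{2} - \frac{4}{3} \right)} + 3 x \sqrt{x^{2} + 4} \sin{\left(\frac{x^{3}}{3} - \frac{x^{2}}{4} + \frac{x}{2} - \frac{4}{3} \right)} - 6 \sqrt{2} x - 8 x - 3 \sqrt{x^{2} + 4} \sin{\left(\frac{x^{3}}{3} - \frac{x^{2}}{4} + \frac{x}{2} - \frac{4}{3} \right)}}{8 \sqrt{x^{2} + 4}} = f(x).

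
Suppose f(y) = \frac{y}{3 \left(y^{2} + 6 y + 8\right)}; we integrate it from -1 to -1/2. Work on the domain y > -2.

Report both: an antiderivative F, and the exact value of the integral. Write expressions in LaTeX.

Antiderivative: F(y) = - \frac{\log{\left(y + 2 \right)}}{3} + \frac{2 \log{\left(y + 4 \right)}}{3}; value = - \frac{2 \log{\left(3 \right)}}{3} - \frac{\log{\left(\frac{3}{2} \right)}}{3} + \frac{2 \log{\left(\frac{7}{2} \right)}}{3}

The denominator factors as 3 \left(y + 2\right) \left(y + 4\right); partial fractions split f into directly integrable pieces: \frac{2}{3 \left(y + 4\right)} - \frac{1}{3 \left(y + 2\right)}.
F(y) = - \frac{\log{\left(y + 2 \right)}}{3} + \frac{2 \log{\left(y + 4 \right)}}{3} is an antiderivative of f.
Check: d/dy[- \frac{\log{\left(y + 2 \right)}}{3} + \frac{2 \log{\left(y + 4 \right)}}{3}] = \frac{y}{3 y^{2} + 18 y + 24}, which equals f(y).
F(-1/2) = - \frac{\log{\left(\frac{3}{2} \right)}}{3} + \frac{2 \log{\left(\frac{7}{2} \right)}}{3}; F(-1) = \frac{2 \log{\left(3 \right)}}{3}.
Integral = F(-1/2) - F(-1) = - \frac{2 \log{\left(3 \right)}}{3} - \frac{\log{\left(\frac{3}{2} \right)}}{3} + \frac{2 \log{\left(\frac{7}{2} \right)}}{3}.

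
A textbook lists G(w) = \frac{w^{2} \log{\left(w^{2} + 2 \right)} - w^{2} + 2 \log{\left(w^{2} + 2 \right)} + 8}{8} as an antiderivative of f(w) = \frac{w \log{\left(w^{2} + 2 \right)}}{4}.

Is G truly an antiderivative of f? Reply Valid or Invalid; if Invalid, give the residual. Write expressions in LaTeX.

d/dw[G] = \frac{w \log{\left(w^{2} + 2 \right)}}{4}
This equals f(w) exactly, so the claim holds.

Valid - differentiating G returns exactly f.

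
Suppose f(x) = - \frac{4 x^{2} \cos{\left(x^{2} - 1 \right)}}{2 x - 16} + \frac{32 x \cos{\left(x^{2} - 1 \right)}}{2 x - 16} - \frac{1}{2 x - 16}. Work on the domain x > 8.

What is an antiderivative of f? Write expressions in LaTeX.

Integrate term by term and add the pieces.
Check: d/dx[- \frac{\log{\left(\frac{x}{2} - 4 \right)}}{2} - \sin{\left(x^{2} - 1 \right)}] = \frac{- 4 x^{2} \cos{\left(x^{2} - 1 \right)} + 32 x \cos{\left(x^{2} - 1 \right)} - 1}{2 x - 16}, which equals f(x).

An antiderivative is F(x) = - \frac{\log{\left(\frac{x}{2} - 4 \right)}}{2} - \sin{\left(x^{2} - 1 \right)}.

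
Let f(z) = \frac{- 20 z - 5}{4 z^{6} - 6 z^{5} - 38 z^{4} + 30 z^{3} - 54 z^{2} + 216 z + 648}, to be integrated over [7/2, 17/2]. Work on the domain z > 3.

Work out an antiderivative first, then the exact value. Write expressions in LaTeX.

Antiderivative: F(z) = \frac{635 z \log{\left(z - 3 \right)} + 832 z \log{\left(z + \frac{3}{2} \right)} - 495 z \log{\left(z + 3 \right)} - 486 z \log{\left(z^{2} + 4 \right)} - 486 z \operatorname{atan}{\left(\frac{z}{2} \right)} - 1905 \log{\left(z - 3 \right)} - 2496 \log{\left(z + \frac{3}{2} \right)} + 1485 \log{\left(z + 3 \right)} + 1458 \log{\left(z^{2} + 4 \right)} + 1458 \operatorname{atan}{\left(\frac{z}{2} \right)} + 1170}{25272 z - 75816}; value = - \frac{25}{297} - \frac{\log{\left(\frac{305}{4} \right)}}{52} - \frac{8 \log{\left(5 \right)}}{243} - \frac{55 \log{\left(\frac{23}{2} \right)}}{2808} - \frac{\operatorname{atan}{\left(\frac{17}{4} \right)}}{52} + \frac{635 \log{\left(2 \right)}}{25272} + \frac{\operatorname{atan}{\left(\frac{7}{4} \right)}}{52} + \frac{55 \log{\left(\frac{13}{2} \right)}}{2808} + \frac{635 \log{\left(\frac{11}{2} \right)}}{25272} + \frac{\log{\left(\frac{65}{4} \right)}}{52} + \frac{8 \log{\left(10 \right)}}{243}

The denominator factors as 2 \left(z - 3\right)^{2} \left(z + 3\right) \left(2 z + 3\right) \left(z^{2} + 4\right); partial fractions split f into directly integrable pieces: - \frac{z + 1}{26 \left(z^{2} + 4\right)} + \frac{16}{243 \left(2 z + 3\right)} - \frac{55}{2808 \left(z + 3\right)} + \frac{635}{25272 \left(z - 3\right)} - \frac{5}{108 \left(z - 3\right)^{2}}.
F(z) = \frac{635 z \log{\left(z - 3 \right)} + 832 z \log{\left(z + \frac{3}{2} \right)} - 495 z \log{\left(z + 3 \right)} - 486 z \log{\left(z^{2} + 4 \right)} - 486 z \operatorname{atan}{\left(\frac{z}{2} \right)} - 1905 \log{\left(z - 3 \right)} - 2496 \log{\left(z + \frac{3}{2} \right)} + 1485 \log{\left(z + 3 \right)} + 1458 \log{\left(z^{2} + 4 \right)} + 1458 \operatorname{atan}{\left(\frac{z}{2} \right)} + 1170}{25272 z - 75816} is an antiderivative of f.
Check: d/dz[\frac{635 z \log{\left(z - 3 \right)} + 832 z \log{\left(z + \frac{3}{2} \right)} - 495 z \log{\left(z + 3 \right)} - 486 z \log{\left(z^{2} + 4 \right)} - 486 z \operatorname{atan}{\left(\frac{z}{2} \right)} - 1905 \log{\left(z - 3 \right)} - 2496 \log{\left(z + \frac{3}{2} \right)} + 1485 \log{\left(z + 3 \right)} + 1458 \log{\left(z^{2} + 4 \right)} + 1458 \operatorname{atan}{\left(\frac{z}{2} \right)} + 1170}{25272 z - 75816}] = \frac{- 20 z - 5}{4 z^{6} - 6 z^{5} - 38 z^{4} + 30 z^{3} - 54 z^{2} + 216 z + 648} = f(z).
F(17/2) = - \frac{\log{\left(\frac{305}{4} \right)}}{52} - \frac{55 \log{\left(\frac{23}{2} \right)}}{2808} - \frac{\operatorname{atan}{\left(\frac{17}{4} \right)}}{52} + \frac{5}{594} + \frac{635 \log{\left(\frac{11}{2} \right)}}{25272} + \frac{8 \log{\left(10 \right)}}{243}; F(7/2) = - \frac{\log{\left(\frac{65}{4} \right)}}{52} - \frac{55 \log{\left(\frac{13}{2} \right)}}{2808} - \frac{\operatorname{atan}{\left(\frac{7}{4} \right)}}{52} - \frac{635 \log{\left(2 \right)}}{25272} + \frac{8 \log{\left(5 \right)}}{243} + \frac{5}{54}.
Integral = F(17/2) - F(7/2) = - \frac{25}{297} - \frac{\log{\left(\frac{305}{4} \right)}}{52} - \frac{8 \log{\left(5 \right)}}{243} - \frac{55 \log{\left(\frac{23}{2} \right)}}{2808} - \frac{\operatorname{atan}{\left(\frac{17}{4} \right)}}{52} + \frac{635 \log{\left(2 \right)}}{25272} + \frac{\operatorname{atan}{\left(\frac{7}{4} \right)}}{52} + \frac{55 \log{\left(\frac{13}{2} \right)}}{2808} + \frac{635 \log{\left(\frac{11}{2} \right)}}{25272} + \frac{\log{\left(\frac{65}{4} \right)}}{52} + \frac{8 \log{\left(10 \right)}}{243}.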